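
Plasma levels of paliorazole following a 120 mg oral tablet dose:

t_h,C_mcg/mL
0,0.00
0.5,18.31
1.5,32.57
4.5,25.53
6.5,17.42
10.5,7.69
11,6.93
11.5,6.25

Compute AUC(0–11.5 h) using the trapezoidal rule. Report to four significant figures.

Trapezoidal AUC_0→11.5:
  [0→0.5]: (0.00+18.31)/2 × 0.5 = 4.5775
  [0.5→1.5]: (18.31+32.57)/2 × 1 = 25.44
  [1.5→4.5]: (32.57+25.53)/2 × 3 = 87.15
  [4.5→6.5]: (25.53+17.42)/2 × 2 = 42.95
  [6.5→10.5]: (17.42+7.69)/2 × 4 = 50.22
  [10.5→11]: (7.69+6.93)/2 × 0.5 = 3.655
  [11→11.5]: (6.93+6.25)/2 × 0.5 = 3.295
  Sum = 217.2875 mcg/mL·h

AUC = 217.3 mcg/mL·h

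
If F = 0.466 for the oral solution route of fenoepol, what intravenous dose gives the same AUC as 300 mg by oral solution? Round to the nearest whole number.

D_iv = 140 mg

Systemic exposure from an extravascular dose = F × D_ev, so the equivalent IV dose is F × D_ev.
D_iv = F × D_ev = 0.466 × 300 = 139.8 mg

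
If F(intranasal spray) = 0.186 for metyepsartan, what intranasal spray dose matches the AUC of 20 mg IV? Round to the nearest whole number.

For equal systemic exposure: F × D_ev = D_iv
D_ev = D_iv / F = 20 / 0.186 = 107.527 mg

D_intranasal = 108 mg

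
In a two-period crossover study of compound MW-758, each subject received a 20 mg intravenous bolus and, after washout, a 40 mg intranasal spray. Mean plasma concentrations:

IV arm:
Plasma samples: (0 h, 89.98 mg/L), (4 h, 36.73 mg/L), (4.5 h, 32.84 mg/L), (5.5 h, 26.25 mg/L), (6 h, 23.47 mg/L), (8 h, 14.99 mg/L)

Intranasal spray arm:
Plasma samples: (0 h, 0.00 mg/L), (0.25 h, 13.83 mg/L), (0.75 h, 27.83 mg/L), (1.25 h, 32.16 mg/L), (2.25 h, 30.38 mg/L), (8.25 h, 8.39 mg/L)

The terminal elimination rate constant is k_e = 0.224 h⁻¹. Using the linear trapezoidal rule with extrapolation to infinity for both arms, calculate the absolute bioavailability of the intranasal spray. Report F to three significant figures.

Trapezoidal AUC_0→8 (IV):
  [0→4]: (89.98+36.73)/2 × 4 = 253.42
  [4→4.5]: (36.73+32.84)/2 × 0.5 = 17.3925
  [4.5→5.5]: (32.84+26.25)/2 × 1 = 29.545
  [5.5→6]: (26.25+23.47)/2 × 0.5 = 12.43
  [6→8]: (23.47+14.99)/2 × 2 = 38.46
  Sum = 351.2475 mg/L·h
IV tail: 14.99/0.224 = 66.920; AUC_iv,0→∞ = 351.2475 + 66.920 = 418.1675 mg/L·h
Trapezoidal AUC_0→8.25 (intranasal spray):
  [0→0.25]: (0.00+13.83)/2 × 0.25 = 1.72875
  [0.25→0.75]: (13.83+27.83)/2 × 0.5 = 10.415
  [0.75→1.25]: (27.83+32.16)/2 × 0.5 = 14.9975
  [1.25→2.25]: (32.16+30.38)/2 × 1 = 31.27
  [2.25→8.25]: (30.38+8.39)/2 × 6 = 116.31
  Sum = 174.72125 mg/L·h
intranasal spray tail: 8.39/0.224 = 37.455; AUC_ev,0→∞ = 174.72125 + 37.455 = 212.17625 mg/L·h
F = (AUC_ev/D_ev)/(AUC_iv/D_iv) = (212.17625/40)/(418.1675/20) = 5.30441/20.908375 = 0.2537

F = 0.254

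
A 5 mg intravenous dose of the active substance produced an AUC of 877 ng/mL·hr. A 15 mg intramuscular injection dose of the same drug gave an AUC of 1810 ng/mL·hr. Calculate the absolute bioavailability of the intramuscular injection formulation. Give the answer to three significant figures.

F = 0.688

F = (AUC_ev / D_ev) / (AUC_iv / D_iv)
  = (1810/15) / (877/5)
  = 120.667 / 175.4 = 0.6880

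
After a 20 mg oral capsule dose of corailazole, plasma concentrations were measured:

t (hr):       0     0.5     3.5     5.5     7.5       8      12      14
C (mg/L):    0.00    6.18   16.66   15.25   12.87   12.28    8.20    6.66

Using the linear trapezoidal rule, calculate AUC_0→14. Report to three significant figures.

AUC = 158 mg/L·hr

Trapezoidal AUC_0→14:
  [0→0.5]: (0.00+6.18)/2 × 0.5 = 1.545
  [0.5→3.5]: (6.18+16.66)/2 × 3 = 34.26
  [3.5→5.5]: (16.66+15.25)/2 × 2 = 31.91
  [5.5→7.5]: (15.25+12.87)/2 × 2 = 28.12
  [7.5→8]: (12.87+12.28)/2 × 0.5 = 6.2875
  [8→12]: (12.28+8.20)/2 × 4 = 40.96
  [12→14]: (8.20+6.66)/2 × 2 = 14.86
  Sum = 157.9425 mg/L·hr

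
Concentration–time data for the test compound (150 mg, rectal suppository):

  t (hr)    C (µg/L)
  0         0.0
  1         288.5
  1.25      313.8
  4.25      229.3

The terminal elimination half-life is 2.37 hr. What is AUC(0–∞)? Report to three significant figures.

Trapezoidal AUC_0→4.25:
  [0→1]: (0.0+288.5)/2 × 1 = 144.25
  [1→1.25]: (288.5+313.8)/2 × 0.25 = 75.2875
  [1.25→4.25]: (313.8+229.3)/2 × 3 = 814.65
  Sum = 1034.1875 µg/L·hr
k_e = ln2 / t½ = 0.693147 / 2.37 = 0.2925 hr^-1
Extrapolated tail: C_last / k_e = 229.3 / 0.2925 = 783.932
AUC_0→∞ = 1034.1875 + 783.932 = 1818.1195 µg/L·hr

AUC = 1820 µg/L·hr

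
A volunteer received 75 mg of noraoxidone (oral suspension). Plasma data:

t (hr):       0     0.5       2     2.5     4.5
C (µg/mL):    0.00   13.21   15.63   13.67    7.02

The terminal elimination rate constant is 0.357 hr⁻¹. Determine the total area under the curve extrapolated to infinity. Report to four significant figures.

AUC = 72.61 µg/mL·hr

Trapezoidal AUC_0→4.5:
  [0→0.5]: (0.00+13.21)/2 × 0.5 = 3.3025
  [0.5→2]: (13.21+15.63)/2 × 1.5 = 21.63
  [2→2.5]: (15.63+13.67)/2 × 0.5 = 7.325
  [2.5→4.5]: (13.67+7.02)/2 × 2 = 20.69
  Sum = 52.9475 µg/mL·hr
Extrapolated tail: C_last / k_e = 7.02 / 0.357 = 19.664
AUC_0→∞ = 52.9475 + 19.664 = 72.6115 µg/mL·hr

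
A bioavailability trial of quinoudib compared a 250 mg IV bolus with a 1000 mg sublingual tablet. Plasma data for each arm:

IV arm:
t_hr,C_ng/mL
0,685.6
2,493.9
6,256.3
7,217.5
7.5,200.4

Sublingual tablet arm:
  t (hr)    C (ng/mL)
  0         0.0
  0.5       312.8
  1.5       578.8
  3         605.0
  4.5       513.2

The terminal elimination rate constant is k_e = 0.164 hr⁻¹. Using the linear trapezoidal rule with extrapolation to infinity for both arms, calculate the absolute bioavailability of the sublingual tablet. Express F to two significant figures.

F = 0.32

Trapezoidal AUC_0→7.5 (IV):
  [0→2]: (685.6+493.9)/2 × 2 = 1179.5
  [2→6]: (493.9+256.3)/2 × 4 = 1500.4
  [6→7]: (256.3+217.5)/2 × 1 = 236.9
  [7→7.5]: (217.5+200.4)/2 × 0.5 = 104.475
  Sum = 3021.275 ng/mL·hr
IV tail: 200.4/0.164 = 1221.951; AUC_iv,0→∞ = 3021.275 + 1221.951 = 4243.226 ng/mL·hr
Trapezoidal AUC_0→4.5 (sublingual tablet):
  [0→0.5]: (0.0+312.8)/2 × 0.5 = 78.2
  [0.5→1.5]: (312.8+578.8)/2 × 1 = 445.8
  [1.5→3]: (578.8+605.0)/2 × 1.5 = 887.85
  [3→4.5]: (605.0+513.2)/2 × 1.5 = 838.65
  Sum = 2250.5 ng/mL·hr
sublingual tablet tail: 513.2/0.164 = 3129.268; AUC_ev,0→∞ = 2250.5 + 3129.268 = 5379.768 ng/mL·hr
F = (AUC_ev/D_ev)/(AUC_iv/D_iv) = (5379.768/1000)/(4243.226/250) = 5.379768/16.972904 = 0.3170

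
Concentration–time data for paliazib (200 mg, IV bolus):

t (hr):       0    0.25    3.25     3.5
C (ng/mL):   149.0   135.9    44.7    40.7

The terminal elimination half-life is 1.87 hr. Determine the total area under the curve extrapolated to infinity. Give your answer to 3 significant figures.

AUC = 427 ng/mL·hr

Trapezoidal AUC_0→3.5:
  [0→0.25]: (149.0+135.9)/2 × 0.25 = 35.6125
  [0.25→3.25]: (135.9+44.7)/2 × 3 = 270.9
  [3.25→3.5]: (44.7+40.7)/2 × 0.25 = 10.675
  Sum = 317.1875 ng/mL·hr
k_e = ln2 / t½ = 0.693147 / 1.87 = 0.3707 hr^-1
Extrapolated tail: C_last / k_e = 40.7 / 0.3707 = 109.792
AUC_0→∞ = 317.1875 + 109.792 = 426.9795 ng/mL·hr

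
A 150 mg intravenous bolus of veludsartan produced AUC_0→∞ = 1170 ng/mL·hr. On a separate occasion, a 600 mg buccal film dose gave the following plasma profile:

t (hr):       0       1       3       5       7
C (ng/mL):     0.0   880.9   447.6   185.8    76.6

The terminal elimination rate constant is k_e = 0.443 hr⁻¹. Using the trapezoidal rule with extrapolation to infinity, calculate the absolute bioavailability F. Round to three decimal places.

Trapezoidal AUC_0→7 (buccal film):
  [0→1]: (0.0+880.9)/2 × 1 = 440.45
  [1→3]: (880.9+447.6)/2 × 2 = 1328.5
  [3→5]: (447.6+185.8)/2 × 2 = 633.4
  [5→7]: (185.8+76.6)/2 × 2 = 262.4
  Sum = 2664.75 ng/mL·hr
Tail: C_last/k_e = 76.6/0.443 = 172.912
AUC_0→∞ (buccal film) = 2664.75 + 172.912 = 2837.662 ng/mL·hr
F = (AUC_ev/D_ev)/(AUC_iv/D_iv) = (2837.662/600)/(1170/150) = 4.72944/7.8 = 0.6063

F = 0.606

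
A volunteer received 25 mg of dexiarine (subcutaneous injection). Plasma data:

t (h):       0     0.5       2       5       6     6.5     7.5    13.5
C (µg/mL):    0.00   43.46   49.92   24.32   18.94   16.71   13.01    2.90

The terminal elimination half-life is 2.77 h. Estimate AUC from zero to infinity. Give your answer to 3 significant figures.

Trapezoidal AUC_0→13.5:
  [0→0.5]: (0.00+43.46)/2 × 0.5 = 10.865
  [0.5→2]: (43.46+49.92)/2 × 1.5 = 70.035
  [2→5]: (49.92+24.32)/2 × 3 = 111.36
  [5→6]: (24.32+18.94)/2 × 1 = 21.63
  [6→6.5]: (18.94+16.71)/2 × 0.5 = 8.9125
  [6.5→7.5]: (16.71+13.01)/2 × 1 = 14.86
  [7.5→13.5]: (13.01+2.90)/2 × 6 = 47.73
  Sum = 285.3925 µg/mL·h
k_e = ln2 / t½ = 0.693147 / 2.77 = 0.2502 h^-1
Extrapolated tail: C_last / k_e = 2.90 / 0.2502 = 11.591
AUC_0→∞ = 285.3925 + 11.591 = 296.9835 µg/mL·h

AUC = 297 µg/mL·h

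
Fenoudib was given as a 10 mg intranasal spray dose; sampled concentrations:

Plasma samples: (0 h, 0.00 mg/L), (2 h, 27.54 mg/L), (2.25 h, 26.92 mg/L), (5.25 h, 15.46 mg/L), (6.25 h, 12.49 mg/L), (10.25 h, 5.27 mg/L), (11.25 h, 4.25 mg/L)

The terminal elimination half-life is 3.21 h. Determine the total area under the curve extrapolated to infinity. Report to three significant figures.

AUC = 172 mg/L·h

Trapezoidal AUC_0→11.25:
  [0→2]: (0.00+27.54)/2 × 2 = 27.54
  [2→2.25]: (27.54+26.92)/2 × 0.25 = 6.8075
  [2.25→5.25]: (26.92+15.46)/2 × 3 = 63.57
  [5.25→6.25]: (15.46+12.49)/2 × 1 = 13.975
  [6.25→10.25]: (12.49+5.27)/2 × 4 = 35.52
  [10.25→11.25]: (5.27+4.25)/2 × 1 = 4.76
  Sum = 152.1725 mg/L·h
k_e = ln2 / t½ = 0.693147 / 3.21 = 0.2159 h^-1
Extrapolated tail: C_last / k_e = 4.25 / 0.2159 = 19.685
AUC_0→∞ = 152.1725 + 19.685 = 171.8575 mg/L·h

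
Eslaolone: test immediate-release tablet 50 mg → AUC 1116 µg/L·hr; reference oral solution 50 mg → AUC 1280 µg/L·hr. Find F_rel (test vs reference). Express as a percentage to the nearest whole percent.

F_rel = (AUC_test/D_test) / (AUC_ref/D_ref)
      = (1116/50) / (1280/50)
      = 22.32 / 25.6 = 0.8719 = 87.19%

F_rel = 87%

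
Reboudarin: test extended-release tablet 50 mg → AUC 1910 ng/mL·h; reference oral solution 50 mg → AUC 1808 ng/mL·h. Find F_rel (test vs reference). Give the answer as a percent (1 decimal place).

F_rel = (AUC_test/D_test) / (AUC_ref/D_ref)
      = (1910/50) / (1808/50)
      = 38.2 / 36.16 = 1.0564 = 105.64%

F_rel = 105.6%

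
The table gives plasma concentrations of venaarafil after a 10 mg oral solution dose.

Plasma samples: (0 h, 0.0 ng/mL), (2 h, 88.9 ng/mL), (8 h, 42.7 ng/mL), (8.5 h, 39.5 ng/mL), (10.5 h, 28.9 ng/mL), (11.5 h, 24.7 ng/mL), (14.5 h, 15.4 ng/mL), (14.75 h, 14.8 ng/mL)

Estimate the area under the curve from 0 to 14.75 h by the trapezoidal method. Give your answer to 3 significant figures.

AUC = 663 ng/mL·h

Trapezoidal AUC_0→14.75:
  [0→2]: (0.0+88.9)/2 × 2 = 88.9
  [2→8]: (88.9+42.7)/2 × 6 = 394.8
  [8→8.5]: (42.7+39.5)/2 × 0.5 = 20.55
  [8.5→10.5]: (39.5+28.9)/2 × 2 = 68.4
  [10.5→11.5]: (28.9+24.7)/2 × 1 = 26.8
  [11.5→14.5]: (24.7+15.4)/2 × 3 = 60.15
  [14.5→14.75]: (15.4+14.8)/2 × 0.25 = 3.775
  Sum = 663.375 ng/mL·h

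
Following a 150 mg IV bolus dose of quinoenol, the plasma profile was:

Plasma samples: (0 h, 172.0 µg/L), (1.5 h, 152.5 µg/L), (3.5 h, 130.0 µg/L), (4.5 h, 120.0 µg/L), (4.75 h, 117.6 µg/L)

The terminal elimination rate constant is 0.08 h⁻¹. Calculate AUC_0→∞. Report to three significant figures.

Trapezoidal AUC_0→4.75:
  [0→1.5]: (172.0+152.5)/2 × 1.5 = 243.375
  [1.5→3.5]: (152.5+130.0)/2 × 2 = 282.5
  [3.5→4.5]: (130.0+120.0)/2 × 1 = 125.0
  [4.5→4.75]: (120.0+117.6)/2 × 0.25 = 29.7
  Sum = 680.575 µg/L·h
Extrapolated tail: C_last / k_e = 117.6 / 0.08 = 1470.000
AUC_0→∞ = 680.575 + 1470.000 = 2150.575 µg/L·h

AUC = 2150 µg/L·h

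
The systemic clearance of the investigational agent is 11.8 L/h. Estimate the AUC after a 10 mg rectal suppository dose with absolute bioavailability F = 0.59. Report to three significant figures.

AUC = 0.500 mg/L·h

AUC_0→∞ = F × Dose / CL
        = 0.59 × 10 / 11.8 = 0.5 mg/L·h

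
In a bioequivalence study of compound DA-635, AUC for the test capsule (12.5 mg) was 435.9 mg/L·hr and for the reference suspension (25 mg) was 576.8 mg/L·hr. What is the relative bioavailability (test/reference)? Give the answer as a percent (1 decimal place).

F_rel = (AUC_test/D_test) / (AUC_ref/D_ref)
      = (435.9/12.5) / (576.8/25)
      = 34.872 / 23.072 = 1.5114 = 151.14%

F_rel = 151.1%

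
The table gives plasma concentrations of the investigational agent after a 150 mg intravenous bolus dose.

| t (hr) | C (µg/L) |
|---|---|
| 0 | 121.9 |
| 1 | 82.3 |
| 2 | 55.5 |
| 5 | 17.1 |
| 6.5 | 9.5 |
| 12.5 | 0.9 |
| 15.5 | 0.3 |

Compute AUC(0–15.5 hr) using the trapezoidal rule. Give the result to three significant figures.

AUC = 333 µg/L·hr

Trapezoidal AUC_0→15.5:
  [0→1]: (121.9+82.3)/2 × 1 = 102.1
  [1→2]: (82.3+55.5)/2 × 1 = 68.9
  [2→5]: (55.5+17.1)/2 × 3 = 108.9
  [5→6.5]: (17.1+9.5)/2 × 1.5 = 19.95
  [6.5→12.5]: (9.5+0.9)/2 × 6 = 31.2
  [12.5→15.5]: (0.9+0.3)/2 × 3 = 1.8
  Sum = 332.85 µg/L·hr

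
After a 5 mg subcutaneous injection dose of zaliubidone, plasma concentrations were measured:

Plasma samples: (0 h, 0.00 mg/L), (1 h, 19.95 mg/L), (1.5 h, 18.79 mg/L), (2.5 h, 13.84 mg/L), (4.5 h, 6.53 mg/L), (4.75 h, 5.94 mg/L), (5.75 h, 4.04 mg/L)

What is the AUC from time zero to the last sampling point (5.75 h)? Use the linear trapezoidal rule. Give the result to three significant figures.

Trapezoidal AUC_0→5.75:
  [0→1]: (0.00+19.95)/2 × 1 = 9.975
  [1→1.5]: (19.95+18.79)/2 × 0.5 = 9.685
  [1.5→2.5]: (18.79+13.84)/2 × 1 = 16.315
  [2.5→4.5]: (13.84+6.53)/2 × 2 = 20.37
  [4.5→4.75]: (6.53+5.94)/2 × 0.25 = 1.55875
  [4.75→5.75]: (5.94+4.04)/2 × 1 = 4.99
  Sum = 62.89375 mg/L·h

AUC = 62.9 mg/L·h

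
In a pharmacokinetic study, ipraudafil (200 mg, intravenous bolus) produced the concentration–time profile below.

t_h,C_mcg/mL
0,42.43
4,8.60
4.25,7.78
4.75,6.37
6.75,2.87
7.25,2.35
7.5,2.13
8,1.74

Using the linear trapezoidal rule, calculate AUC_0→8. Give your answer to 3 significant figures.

AUC = 120 mcg/mL·h

Trapezoidal AUC_0→8:
  [0→4]: (42.43+8.60)/2 × 4 = 102.06
  [4→4.25]: (8.60+7.78)/2 × 0.25 = 2.0475
  [4.25→4.75]: (7.78+6.37)/2 × 0.5 = 3.5375
  [4.75→6.75]: (6.37+2.87)/2 × 2 = 9.24
  [6.75→7.25]: (2.87+2.35)/2 × 0.5 = 1.305
  [7.25→7.5]: (2.35+2.13)/2 × 0.25 = 0.56
  [7.5→8]: (2.13+1.74)/2 × 0.5 = 0.9675
  Sum = 119.7175 mcg/mL·h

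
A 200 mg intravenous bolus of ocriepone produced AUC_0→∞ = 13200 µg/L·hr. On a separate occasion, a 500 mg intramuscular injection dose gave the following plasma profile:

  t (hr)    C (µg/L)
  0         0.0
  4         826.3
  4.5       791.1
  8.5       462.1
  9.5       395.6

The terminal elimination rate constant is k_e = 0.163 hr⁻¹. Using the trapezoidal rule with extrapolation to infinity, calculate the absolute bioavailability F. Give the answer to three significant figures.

Trapezoidal AUC_0→9.5 (intramuscular injection):
  [0→4]: (0.0+826.3)/2 × 4 = 1652.6
  [4→4.5]: (826.3+791.1)/2 × 0.5 = 404.35
  [4.5→8.5]: (791.1+462.1)/2 × 4 = 2506.4
  [8.5→9.5]: (462.1+395.6)/2 × 1 = 428.85
  Sum = 4992.2 µg/L·hr
Tail: C_last/k_e = 395.6/0.163 = 2426.994
AUC_0→∞ (intramuscular injection) = 4992.2 + 2426.994 = 7419.194 µg/L·hr
F = (AUC_ev/D_ev)/(AUC_iv/D_iv) = (7419.194/500)/(13200/200) = 14.838388/66 = 0.2248

F = 0.225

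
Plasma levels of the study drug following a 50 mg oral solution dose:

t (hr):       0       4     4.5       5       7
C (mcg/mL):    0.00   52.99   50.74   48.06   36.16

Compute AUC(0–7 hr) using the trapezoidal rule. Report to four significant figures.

AUC = 240.8 mcg/mL·hr

Trapezoidal AUC_0→7:
  [0→4]: (0.00+52.99)/2 × 4 = 105.98
  [4→4.5]: (52.99+50.74)/2 × 0.5 = 25.9325
  [4.5→5]: (50.74+48.06)/2 × 0.5 = 24.7
  [5→7]: (48.06+36.16)/2 × 2 = 84.22
  Sum = 240.8325 mcg/mL·hr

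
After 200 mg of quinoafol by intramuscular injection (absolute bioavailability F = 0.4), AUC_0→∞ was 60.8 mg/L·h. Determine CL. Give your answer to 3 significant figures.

CL = 1.32 L/h

CL = F × Dose / AUC_0→∞
   = 0.4 × 200 / 60.8 = 1.31579 L/h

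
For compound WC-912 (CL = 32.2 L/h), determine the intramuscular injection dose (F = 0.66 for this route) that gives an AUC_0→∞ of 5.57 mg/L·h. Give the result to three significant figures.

Dose = CL × AUC_0→∞ / F
     = 32.2 × 5.57 / 0.66 = 271.748 mg

Dose = 272 mg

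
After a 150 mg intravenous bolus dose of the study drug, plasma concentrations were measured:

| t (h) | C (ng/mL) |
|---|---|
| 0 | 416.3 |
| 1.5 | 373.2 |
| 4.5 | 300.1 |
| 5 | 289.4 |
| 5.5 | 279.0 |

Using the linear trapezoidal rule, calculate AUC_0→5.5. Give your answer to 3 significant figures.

Trapezoidal AUC_0→5.5:
  [0→1.5]: (416.3+373.2)/2 × 1.5 = 592.125
  [1.5→4.5]: (373.2+300.1)/2 × 3 = 1009.95
  [4.5→5]: (300.1+289.4)/2 × 0.5 = 147.375
  [5→5.5]: (289.4+279.0)/2 × 0.5 = 142.1
  Sum = 1891.55 ng/mL·h

AUC = 1890 ng/mL·h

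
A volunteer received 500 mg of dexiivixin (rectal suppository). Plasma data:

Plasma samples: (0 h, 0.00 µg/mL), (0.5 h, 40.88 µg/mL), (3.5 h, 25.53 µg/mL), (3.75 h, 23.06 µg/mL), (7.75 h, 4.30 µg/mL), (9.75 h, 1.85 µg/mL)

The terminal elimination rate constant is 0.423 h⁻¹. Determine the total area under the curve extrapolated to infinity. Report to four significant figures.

AUC = 181.2 µg/mL·h

Trapezoidal AUC_0→9.75:
  [0→0.5]: (0.00+40.88)/2 × 0.5 = 10.22
  [0.5→3.5]: (40.88+25.53)/2 × 3 = 99.615
  [3.5→3.75]: (25.53+23.06)/2 × 0.25 = 6.07375
  [3.75→7.75]: (23.06+4.30)/2 × 4 = 54.72
  [7.75→9.75]: (4.30+1.85)/2 × 2 = 6.15
  Sum = 176.77875 µg/mL·h
Extrapolated tail: C_last / k_e = 1.85 / 0.423 = 4.374
AUC_0→∞ = 176.77875 + 4.374 = 181.15275 µg/mL·h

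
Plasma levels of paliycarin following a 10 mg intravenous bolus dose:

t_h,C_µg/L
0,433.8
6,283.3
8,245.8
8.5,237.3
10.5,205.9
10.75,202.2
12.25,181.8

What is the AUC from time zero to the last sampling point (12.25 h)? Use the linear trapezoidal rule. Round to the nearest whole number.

Trapezoidal AUC_0→12.25:
  [0→6]: (433.8+283.3)/2 × 6 = 2151.3
  [6→8]: (283.3+245.8)/2 × 2 = 529.1
  [8→8.5]: (245.8+237.3)/2 × 0.5 = 120.775
  [8.5→10.5]: (237.3+205.9)/2 × 2 = 443.2
  [10.5→10.75]: (205.9+202.2)/2 × 0.25 = 51.0125
  [10.75→12.25]: (202.2+181.8)/2 × 1.5 = 288.0
  Sum = 3583.3875 µg/L·h

AUC = 3583 µg/L·h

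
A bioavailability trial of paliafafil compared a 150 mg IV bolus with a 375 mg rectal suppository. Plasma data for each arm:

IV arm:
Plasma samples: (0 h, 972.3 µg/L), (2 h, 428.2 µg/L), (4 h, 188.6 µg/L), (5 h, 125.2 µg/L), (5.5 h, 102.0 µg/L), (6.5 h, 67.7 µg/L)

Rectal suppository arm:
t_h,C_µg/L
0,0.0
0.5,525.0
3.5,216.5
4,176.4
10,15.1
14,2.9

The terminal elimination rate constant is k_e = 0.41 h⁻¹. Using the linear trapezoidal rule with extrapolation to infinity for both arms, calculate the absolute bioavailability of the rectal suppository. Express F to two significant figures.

F = 0.32

Trapezoidal AUC_0→6.5 (IV):
  [0→2]: (972.3+428.2)/2 × 2 = 1400.5
  [2→4]: (428.2+188.6)/2 × 2 = 616.8
  [4→5]: (188.6+125.2)/2 × 1 = 156.9
  [5→5.5]: (125.2+102.0)/2 × 0.5 = 56.8
  [5.5→6.5]: (102.0+67.7)/2 × 1 = 84.85
  Sum = 2315.85 µg/L·h
IV tail: 67.7/0.41 = 165.122; AUC_iv,0→∞ = 2315.85 + 165.122 = 2480.972 µg/L·h
Trapezoidal AUC_0→14 (rectal suppository):
  [0→0.5]: (0.0+525.0)/2 × 0.5 = 131.25
  [0.5→3.5]: (525.0+216.5)/2 × 3 = 1112.25
  [3.5→4]: (216.5+176.4)/2 × 0.5 = 98.225
  [4→10]: (176.4+15.1)/2 × 6 = 574.5
  [10→14]: (15.1+2.9)/2 × 4 = 36.0
  Sum = 1952.225 µg/L·h
rectal suppository tail: 2.9/0.41 = 7.073; AUC_ev,0→∞ = 1952.225 + 7.073 = 1959.298 µg/L·h
F = (AUC_ev/D_ev)/(AUC_iv/D_iv) = (1959.298/375)/(2480.972/150) = 5.22479/16.5398 = 0.3159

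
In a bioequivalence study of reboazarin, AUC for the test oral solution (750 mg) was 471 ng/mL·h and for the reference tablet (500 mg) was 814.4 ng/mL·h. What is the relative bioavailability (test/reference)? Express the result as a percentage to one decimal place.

F_rel = 38.6%

F_rel = (AUC_test/D_test) / (AUC_ref/D_ref)
      = (471/750) / (814.4/500)
      = 0.628 / 1.6288 = 0.3856 = 38.56%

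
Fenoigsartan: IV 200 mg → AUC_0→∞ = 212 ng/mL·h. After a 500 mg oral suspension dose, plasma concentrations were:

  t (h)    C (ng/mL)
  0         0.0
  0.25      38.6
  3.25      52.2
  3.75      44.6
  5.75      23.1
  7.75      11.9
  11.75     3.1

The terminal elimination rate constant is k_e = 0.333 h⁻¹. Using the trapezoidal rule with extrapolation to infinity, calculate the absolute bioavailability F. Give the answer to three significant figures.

F = 0.580

Trapezoidal AUC_0→11.75 (oral suspension):
  [0→0.25]: (0.0+38.6)/2 × 0.25 = 4.825
  [0.25→3.25]: (38.6+52.2)/2 × 3 = 136.2
  [3.25→3.75]: (52.2+44.6)/2 × 0.5 = 24.2
  [3.75→5.75]: (44.6+23.1)/2 × 2 = 67.7
  [5.75→7.75]: (23.1+11.9)/2 × 2 = 35.0
  [7.75→11.75]: (11.9+3.1)/2 × 4 = 30.0
  Sum = 297.925 ng/mL·h
Tail: C_last/k_e = 3.1/0.333 = 9.309
AUC_0→∞ (oral suspension) = 297.925 + 9.309 = 307.234 ng/mL·h
F = (AUC_ev/D_ev)/(AUC_iv/D_iv) = (307.234/500)/(212/200) = 0.614468/1.06 = 0.5797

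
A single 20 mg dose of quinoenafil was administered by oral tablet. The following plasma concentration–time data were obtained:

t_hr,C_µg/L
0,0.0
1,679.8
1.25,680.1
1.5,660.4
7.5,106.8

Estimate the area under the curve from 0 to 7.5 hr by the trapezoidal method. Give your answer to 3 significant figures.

AUC = 2980 µg/L·hr

Trapezoidal AUC_0→7.5:
  [0→1]: (0.0+679.8)/2 × 1 = 339.9
  [1→1.25]: (679.8+680.1)/2 × 0.25 = 169.9875
  [1.25→1.5]: (680.1+660.4)/2 × 0.25 = 167.5625
  [1.5→7.5]: (660.4+106.8)/2 × 6 = 2301.6
  Sum = 2979.05 µg/L·hr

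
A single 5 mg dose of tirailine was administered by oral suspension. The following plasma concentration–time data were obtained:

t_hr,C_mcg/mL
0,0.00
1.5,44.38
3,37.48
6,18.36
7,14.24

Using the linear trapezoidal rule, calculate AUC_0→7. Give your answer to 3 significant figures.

AUC = 195 mcg/mL·hr

Trapezoidal AUC_0→7:
  [0→1.5]: (0.00+44.38)/2 × 1.5 = 33.285
  [1.5→3]: (44.38+37.48)/2 × 1.5 = 61.395
  [3→6]: (37.48+18.36)/2 × 3 = 83.76
  [6→7]: (18.36+14.24)/2 × 1 = 16.3
  Sum = 194.74 mcg/mL·hr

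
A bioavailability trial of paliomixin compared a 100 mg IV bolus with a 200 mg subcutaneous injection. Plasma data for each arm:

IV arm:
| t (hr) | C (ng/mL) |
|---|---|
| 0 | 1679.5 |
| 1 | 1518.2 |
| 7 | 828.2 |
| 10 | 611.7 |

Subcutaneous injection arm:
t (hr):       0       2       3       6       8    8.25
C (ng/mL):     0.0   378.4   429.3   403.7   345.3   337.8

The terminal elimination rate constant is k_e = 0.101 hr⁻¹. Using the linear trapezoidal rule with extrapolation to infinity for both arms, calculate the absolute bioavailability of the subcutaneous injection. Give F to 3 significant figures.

F = 0.184

Trapezoidal AUC_0→10 (IV):
  [0→1]: (1679.5+1518.2)/2 × 1 = 1598.85
  [1→7]: (1518.2+828.2)/2 × 6 = 7039.2
  [7→10]: (828.2+611.7)/2 × 3 = 2159.85
  Sum = 10797.9 ng/mL·hr
IV tail: 611.7/0.101 = 6056.436; AUC_iv,0→∞ = 10797.9 + 6056.436 = 16854.336 ng/mL·hr
Trapezoidal AUC_0→8.25 (subcutaneous injection):
  [0→2]: (0.0+378.4)/2 × 2 = 378.4
  [2→3]: (378.4+429.3)/2 × 1 = 403.85
  [3→6]: (429.3+403.7)/2 × 3 = 1249.5
  [6→8]: (403.7+345.3)/2 × 2 = 749.0
  [8→8.25]: (345.3+337.8)/2 × 0.25 = 85.3875
  Sum = 2866.1375 ng/mL·hr
subcutaneous injection tail: 337.8/0.101 = 3344.554; AUC_ev,0→∞ = 2866.1375 + 3344.554 = 6210.6915 ng/mL·hr
F = (AUC_ev/D_ev)/(AUC_iv/D_iv) = (6210.6915/200)/(16854.336/100) = 31.0535/168.54336 = 0.1842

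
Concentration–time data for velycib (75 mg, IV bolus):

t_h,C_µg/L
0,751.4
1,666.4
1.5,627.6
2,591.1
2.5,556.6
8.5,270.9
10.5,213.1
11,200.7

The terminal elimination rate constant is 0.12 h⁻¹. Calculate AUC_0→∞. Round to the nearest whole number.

Trapezoidal AUC_0→11:
  [0→1]: (751.4+666.4)/2 × 1 = 708.9
  [1→1.5]: (666.4+627.6)/2 × 0.5 = 323.5
  [1.5→2]: (627.6+591.1)/2 × 0.5 = 304.675
  [2→2.5]: (591.1+556.6)/2 × 0.5 = 286.925
  [2.5→8.5]: (556.6+270.9)/2 × 6 = 2482.5
  [8.5→10.5]: (270.9+213.1)/2 × 2 = 484.0
  [10.5→11]: (213.1+200.7)/2 × 0.5 = 103.45
  Sum = 4693.95 µg/L·h
Extrapolated tail: C_last / k_e = 200.7 / 0.12 = 1672.500
AUC_0→∞ = 4693.95 + 1672.500 = 6366.45 µg/L·h

AUC = 6366 µg/L·h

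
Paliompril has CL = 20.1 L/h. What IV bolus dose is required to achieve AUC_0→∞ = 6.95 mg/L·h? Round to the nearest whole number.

Dose_iv = CL × AUC_0→∞
     = 20.1 × 6.95 = 139.695 mg

Dose = 140 mg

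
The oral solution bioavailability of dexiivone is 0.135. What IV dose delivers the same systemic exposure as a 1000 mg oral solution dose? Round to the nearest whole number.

D_iv = 135 mg

Systemic exposure from an extravascular dose = F × D_ev, so the equivalent IV dose is F × D_ev.
D_iv = F × D_ev = 0.135 × 1000 = 135 mg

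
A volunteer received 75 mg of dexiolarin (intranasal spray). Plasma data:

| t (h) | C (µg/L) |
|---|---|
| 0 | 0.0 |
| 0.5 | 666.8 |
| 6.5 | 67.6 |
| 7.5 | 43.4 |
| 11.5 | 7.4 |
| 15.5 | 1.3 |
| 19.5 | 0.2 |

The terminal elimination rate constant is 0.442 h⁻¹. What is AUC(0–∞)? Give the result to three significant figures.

Trapezoidal AUC_0→19.5:
  [0→0.5]: (0.0+666.8)/2 × 0.5 = 166.7
  [0.5→6.5]: (666.8+67.6)/2 × 6 = 2203.2
  [6.5→7.5]: (67.6+43.4)/2 × 1 = 55.5
  [7.5→11.5]: (43.4+7.4)/2 × 4 = 101.6
  [11.5→15.5]: (7.4+1.3)/2 × 4 = 17.4
  [15.5→19.5]: (1.3+0.2)/2 × 4 = 3.0
  Sum = 2547.4 µg/L·h
Extrapolated tail: C_last / k_e = 0.2 / 0.442 = 0.452
AUC_0→∞ = 2547.4 + 0.452 = 2547.852 µg/L·h

AUC = 2550 µg/L·h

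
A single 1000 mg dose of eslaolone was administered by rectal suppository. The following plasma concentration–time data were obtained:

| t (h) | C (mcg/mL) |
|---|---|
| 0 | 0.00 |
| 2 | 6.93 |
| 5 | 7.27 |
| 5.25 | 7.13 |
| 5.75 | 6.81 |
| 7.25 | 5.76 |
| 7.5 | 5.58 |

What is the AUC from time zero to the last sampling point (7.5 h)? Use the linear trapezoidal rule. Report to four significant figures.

Trapezoidal AUC_0→7.5:
  [0→2]: (0.00+6.93)/2 × 2 = 6.93
  [2→5]: (6.93+7.27)/2 × 3 = 21.3
  [5→5.25]: (7.27+7.13)/2 × 0.25 = 1.8
  [5.25→5.75]: (7.13+6.81)/2 × 0.5 = 3.485
  [5.75→7.25]: (6.81+5.76)/2 × 1.5 = 9.4275
  [7.25→7.5]: (5.76+5.58)/2 × 0.25 = 1.4175
  Sum = 44.36 mcg/mL·h

AUC = 44.36 mcg/mL·h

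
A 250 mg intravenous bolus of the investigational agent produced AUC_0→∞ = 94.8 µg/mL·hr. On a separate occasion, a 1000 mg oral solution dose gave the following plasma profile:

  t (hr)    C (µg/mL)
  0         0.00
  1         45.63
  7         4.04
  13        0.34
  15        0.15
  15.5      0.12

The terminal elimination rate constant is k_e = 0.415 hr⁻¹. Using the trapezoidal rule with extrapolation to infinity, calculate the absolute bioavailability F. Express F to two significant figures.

Trapezoidal AUC_0→15.5 (oral solution):
  [0→1]: (0.00+45.63)/2 × 1 = 22.815
  [1→7]: (45.63+4.04)/2 × 6 = 149.01
  [7→13]: (4.04+0.34)/2 × 6 = 13.14
  [13→15]: (0.34+0.15)/2 × 2 = 0.49
  [15→15.5]: (0.15+0.12)/2 × 0.5 = 0.0675
  Sum = 185.5225 µg/mL·hr
Tail: C_last/k_e = 0.12/0.415 = 0.289
AUC_0→∞ (oral solution) = 185.5225 + 0.289 = 185.8115 µg/mL·hr
F = (AUC_ev/D_ev)/(AUC_iv/D_iv) = (185.8115/1000)/(94.8/250) = 0.1858115/0.3792 = 0.4900

F = 0.49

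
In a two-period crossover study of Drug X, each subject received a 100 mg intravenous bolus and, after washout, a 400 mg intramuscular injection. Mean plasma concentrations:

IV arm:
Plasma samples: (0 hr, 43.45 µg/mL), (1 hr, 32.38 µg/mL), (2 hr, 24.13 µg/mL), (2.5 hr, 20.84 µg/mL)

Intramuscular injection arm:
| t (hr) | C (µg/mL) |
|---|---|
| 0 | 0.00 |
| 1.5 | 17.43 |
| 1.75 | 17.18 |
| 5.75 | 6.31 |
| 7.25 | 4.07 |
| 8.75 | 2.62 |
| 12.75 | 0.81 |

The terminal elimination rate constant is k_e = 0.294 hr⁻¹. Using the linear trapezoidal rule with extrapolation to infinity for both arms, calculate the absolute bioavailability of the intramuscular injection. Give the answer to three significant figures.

F = 0.146

Trapezoidal AUC_0→2.5 (IV):
  [0→1]: (43.45+32.38)/2 × 1 = 37.915
  [1→2]: (32.38+24.13)/2 × 1 = 28.255
  [2→2.5]: (24.13+20.84)/2 × 0.5 = 11.2425
  Sum = 77.4125 µg/mL·hr
IV tail: 20.84/0.294 = 70.884; AUC_iv,0→∞ = 77.4125 + 70.884 = 148.2965 µg/mL·hr
Trapezoidal AUC_0→12.75 (intramuscular injection):
  [0→1.5]: (0.00+17.43)/2 × 1.5 = 13.0725
  [1.5→1.75]: (17.43+17.18)/2 × 0.25 = 4.32625
  [1.75→5.75]: (17.18+6.31)/2 × 4 = 46.98
  [5.75→7.25]: (6.31+4.07)/2 × 1.5 = 7.785
  [7.25→8.75]: (4.07+2.62)/2 × 1.5 = 5.0175
  [8.75→12.75]: (2.62+0.81)/2 × 4 = 6.86
  Sum = 84.04125 µg/mL·hr
intramuscular injection tail: 0.81/0.294 = 2.755; AUC_ev,0→∞ = 84.04125 + 2.755 = 86.79625 µg/mL·hr
F = (AUC_ev/D_ev)/(AUC_iv/D_iv) = (86.79625/400)/(148.2965/100) = 0.216991/1.482965 = 0.1463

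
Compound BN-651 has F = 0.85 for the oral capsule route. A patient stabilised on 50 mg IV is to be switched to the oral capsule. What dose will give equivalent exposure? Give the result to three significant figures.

For equal systemic exposure: F × D_ev = D_iv
D_ev = D_iv / F = 50 / 0.85 = 58.8235 mg

D_oral = 58.8 mg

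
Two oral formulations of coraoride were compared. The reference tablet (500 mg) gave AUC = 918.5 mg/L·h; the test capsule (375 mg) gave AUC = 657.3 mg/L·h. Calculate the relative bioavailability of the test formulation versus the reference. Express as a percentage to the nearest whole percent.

F_rel = 95%

F_rel = (AUC_test/D_test) / (AUC_ref/D_ref)
      = (657.3/375) / (918.5/500)
      = 1.7528 / 1.837 = 0.9542 = 95.42%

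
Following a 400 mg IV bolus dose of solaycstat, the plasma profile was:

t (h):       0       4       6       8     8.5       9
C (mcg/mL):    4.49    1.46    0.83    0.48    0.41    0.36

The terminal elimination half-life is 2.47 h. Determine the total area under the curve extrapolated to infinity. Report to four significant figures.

AUC = 17.20 mcg/mL·h

Trapezoidal AUC_0→9:
  [0→4]: (4.49+1.46)/2 × 4 = 11.9
  [4→6]: (1.46+0.83)/2 × 2 = 2.29
  [6→8]: (0.83+0.48)/2 × 2 = 1.31
  [8→8.5]: (0.48+0.41)/2 × 0.5 = 0.2225
  [8.5→9]: (0.41+0.36)/2 × 0.5 = 0.1925
  Sum = 15.915 mcg/mL·h
k_e = ln2 / t½ = 0.693147 / 2.47 = 0.2806 h^-1
Extrapolated tail: C_last / k_e = 0.36 / 0.2806 = 1.283
AUC_0→∞ = 15.915 + 1.283 = 17.198 mcg/mL·h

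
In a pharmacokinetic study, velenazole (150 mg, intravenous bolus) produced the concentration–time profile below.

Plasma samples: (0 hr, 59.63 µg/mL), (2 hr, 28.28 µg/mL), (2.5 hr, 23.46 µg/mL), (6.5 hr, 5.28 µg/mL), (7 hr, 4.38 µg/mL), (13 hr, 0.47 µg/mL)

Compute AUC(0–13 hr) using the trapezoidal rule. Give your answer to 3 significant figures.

Trapezoidal AUC_0→13:
  [0→2]: (59.63+28.28)/2 × 2 = 87.91
  [2→2.5]: (28.28+23.46)/2 × 0.5 = 12.935
  [2.5→6.5]: (23.46+5.28)/2 × 4 = 57.48
  [6.5→7]: (5.28+4.38)/2 × 0.5 = 2.415
  [7→13]: (4.38+0.47)/2 × 6 = 14.55
  Sum = 175.29 µg/mL·hr

AUC = 175 µg/mL·hr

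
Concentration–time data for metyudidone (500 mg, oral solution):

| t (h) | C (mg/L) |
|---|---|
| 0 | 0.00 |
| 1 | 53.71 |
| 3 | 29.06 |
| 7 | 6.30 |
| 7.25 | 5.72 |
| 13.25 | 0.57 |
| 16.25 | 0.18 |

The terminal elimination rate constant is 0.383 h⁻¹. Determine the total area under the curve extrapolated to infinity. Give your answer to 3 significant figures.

Trapezoidal AUC_0→16.25:
  [0→1]: (0.00+53.71)/2 × 1 = 26.855
  [1→3]: (53.71+29.06)/2 × 2 = 82.77
  [3→7]: (29.06+6.30)/2 × 4 = 70.72
  [7→7.25]: (6.30+5.72)/2 × 0.25 = 1.5025
  [7.25→13.25]: (5.72+0.57)/2 × 6 = 18.87
  [13.25→16.25]: (0.57+0.18)/2 × 3 = 1.125
  Sum = 201.8425 mg/L·h
Extrapolated tail: C_last / k_e = 0.18 / 0.383 = 0.470
AUC_0→∞ = 201.8425 + 0.470 = 202.3125 mg/L·h

AUC = 202 mg/L·h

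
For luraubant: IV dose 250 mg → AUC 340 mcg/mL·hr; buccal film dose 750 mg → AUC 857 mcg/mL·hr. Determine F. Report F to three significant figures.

F = 0.840

F = (AUC_ev / D_ev) / (AUC_iv / D_iv)
  = (857/750) / (340/250)
  = 1.14267 / 1.36 = 0.8402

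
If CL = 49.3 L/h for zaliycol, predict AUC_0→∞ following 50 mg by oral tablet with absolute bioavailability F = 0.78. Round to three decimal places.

AUC_0→∞ = F × Dose / CL
        = 0.78 × 50 / 49.3 = 0.791075 mg/L·h

AUC = 0.791 mg/L·h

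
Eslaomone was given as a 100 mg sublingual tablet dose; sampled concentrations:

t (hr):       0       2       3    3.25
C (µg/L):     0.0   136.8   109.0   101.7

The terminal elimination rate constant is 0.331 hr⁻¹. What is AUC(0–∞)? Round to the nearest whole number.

AUC = 593 µg/L·hr

Trapezoidal AUC_0→3.25:
  [0→2]: (0.0+136.8)/2 × 2 = 136.8
  [2→3]: (136.8+109.0)/2 × 1 = 122.9
  [3→3.25]: (109.0+101.7)/2 × 0.25 = 26.3375
  Sum = 286.0375 µg/L·hr
Extrapolated tail: C_last / k_e = 101.7 / 0.331 = 307.251
AUC_0→∞ = 286.0375 + 307.251 = 593.2885 µg/L·hr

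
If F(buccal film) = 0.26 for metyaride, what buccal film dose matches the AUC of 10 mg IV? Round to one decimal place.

D_buccal = 38.5 mg

For equal systemic exposure: F × D_ev = D_iv
D_ev = D_iv / F = 10 / 0.26 = 38.4615 mg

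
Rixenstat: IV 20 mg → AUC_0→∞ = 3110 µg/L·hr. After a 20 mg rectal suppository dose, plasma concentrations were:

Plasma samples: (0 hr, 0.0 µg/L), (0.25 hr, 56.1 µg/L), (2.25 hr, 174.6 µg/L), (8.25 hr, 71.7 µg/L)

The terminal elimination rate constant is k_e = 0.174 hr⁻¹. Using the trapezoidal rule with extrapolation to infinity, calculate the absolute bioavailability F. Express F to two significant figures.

F = 0.45

Trapezoidal AUC_0→8.25 (rectal suppository):
  [0→0.25]: (0.0+56.1)/2 × 0.25 = 7.0125
  [0.25→2.25]: (56.1+174.6)/2 × 2 = 230.7
  [2.25→8.25]: (174.6+71.7)/2 × 6 = 738.9
  Sum = 976.6125 µg/L·hr
Tail: C_last/k_e = 71.7/0.174 = 412.069
AUC_0→∞ (rectal suppository) = 976.6125 + 412.069 = 1388.6815 µg/L·hr
F = (AUC_ev/D_ev)/(AUC_iv/D_iv) = (1388.6815/20)/(3110/20) = 69.434075/155.5 = 0.4465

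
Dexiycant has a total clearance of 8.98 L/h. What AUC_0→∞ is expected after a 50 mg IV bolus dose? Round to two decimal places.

AUC = 5.57 mg/L·h

AUC_0→∞ = Dose_iv / CL
        = 50 / 8.98 = 5.56793 mg/L·h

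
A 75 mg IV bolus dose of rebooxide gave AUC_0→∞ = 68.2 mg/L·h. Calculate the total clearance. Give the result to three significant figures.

CL = 1.10 L/h

CL = Dose_iv / AUC_0→∞
   = 75 / 68.2 = 1.09971 L/h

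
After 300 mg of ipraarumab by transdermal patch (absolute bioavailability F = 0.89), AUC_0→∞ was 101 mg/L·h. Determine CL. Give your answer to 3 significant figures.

CL = 2.64 L/h

CL = F × Dose / AUC_0→∞
   = 0.89 × 300 / 101 = 2.64356 L/h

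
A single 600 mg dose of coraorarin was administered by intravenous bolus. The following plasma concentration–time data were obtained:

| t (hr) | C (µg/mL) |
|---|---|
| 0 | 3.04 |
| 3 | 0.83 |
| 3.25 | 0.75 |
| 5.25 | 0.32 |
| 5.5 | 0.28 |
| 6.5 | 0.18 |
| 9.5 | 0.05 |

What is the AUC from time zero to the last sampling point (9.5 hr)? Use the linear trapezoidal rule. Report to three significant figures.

Trapezoidal AUC_0→9.5:
  [0→3]: (3.04+0.83)/2 × 3 = 5.805
  [3→3.25]: (0.83+0.75)/2 × 0.25 = 0.1975
  [3.25→5.25]: (0.75+0.32)/2 × 2 = 1.07
  [5.25→5.5]: (0.32+0.28)/2 × 0.25 = 0.075
  [5.5→6.5]: (0.28+0.18)/2 × 1 = 0.23
  [6.5→9.5]: (0.18+0.05)/2 × 3 = 0.345
  Sum = 7.7225 µg/mL·hr

AUC = 7.72 µg/mL·hr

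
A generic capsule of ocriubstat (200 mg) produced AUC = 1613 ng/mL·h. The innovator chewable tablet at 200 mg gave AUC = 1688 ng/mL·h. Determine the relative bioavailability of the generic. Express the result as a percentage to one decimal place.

F_rel = (AUC_test/D_test) / (AUC_ref/D_ref)
      = (1613/200) / (1688/200)
      = 8.065 / 8.44 = 0.9556 = 95.56%

F_rel = 95.6%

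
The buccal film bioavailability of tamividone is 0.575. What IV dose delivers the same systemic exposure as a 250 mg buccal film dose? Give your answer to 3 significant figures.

Systemic exposure from an extravascular dose = F × D_ev, so the equivalent IV dose is F × D_ev.
D_iv = F × D_ev = 0.575 × 250 = 143.75 mg

D_iv = 144 mg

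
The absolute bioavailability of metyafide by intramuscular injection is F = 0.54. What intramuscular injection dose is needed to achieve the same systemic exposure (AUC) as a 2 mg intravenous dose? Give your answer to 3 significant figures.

For equal systemic exposure: F × D_ev = D_iv
D_ev = D_iv / F = 2 / 0.54 = 3.7037 mg

D_intramuscular = 3.70 mg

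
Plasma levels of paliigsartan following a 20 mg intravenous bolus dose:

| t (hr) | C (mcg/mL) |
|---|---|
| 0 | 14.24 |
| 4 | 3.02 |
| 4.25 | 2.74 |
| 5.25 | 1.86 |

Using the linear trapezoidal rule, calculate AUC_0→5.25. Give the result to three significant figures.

Trapezoidal AUC_0→5.25:
  [0→4]: (14.24+3.02)/2 × 4 = 34.52
  [4→4.25]: (3.02+2.74)/2 × 0.25 = 0.72
  [4.25→5.25]: (2.74+1.86)/2 × 1 = 2.3
  Sum = 37.54 mcg/mL·hr

AUC = 37.5 mcg/mL·hr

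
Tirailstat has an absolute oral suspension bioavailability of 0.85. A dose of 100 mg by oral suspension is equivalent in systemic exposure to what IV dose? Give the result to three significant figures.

D_iv = 85.0 mg

Systemic exposure from an extravascular dose = F × D_ev, so the equivalent IV dose is F × D_ev.
D_iv = F × D_ev = 0.85 × 100 = 85 mg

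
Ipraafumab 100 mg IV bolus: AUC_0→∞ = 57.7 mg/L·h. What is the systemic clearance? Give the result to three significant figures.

CL = Dose_iv / AUC_0→∞
   = 100 / 57.7 = 1.7331 L/h

CL = 1.73 L/h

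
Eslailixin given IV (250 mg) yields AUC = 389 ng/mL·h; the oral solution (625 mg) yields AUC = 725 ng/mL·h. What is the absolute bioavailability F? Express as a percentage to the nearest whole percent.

F = (AUC_ev / D_ev) / (AUC_iv / D_iv)
  = (725/625) / (389/250)
  = 1.16 / 1.556 = 0.7455
  = 74.55%

F = 75%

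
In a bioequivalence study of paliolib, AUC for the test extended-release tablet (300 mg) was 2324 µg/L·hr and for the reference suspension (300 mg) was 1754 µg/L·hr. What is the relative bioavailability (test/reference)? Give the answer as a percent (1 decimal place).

F_rel = (AUC_test/D_test) / (AUC_ref/D_ref)
      = (2324/300) / (1754/300)
      = 7.74667 / 5.84667 = 1.3250 = 132.50%

F_rel = 132.5%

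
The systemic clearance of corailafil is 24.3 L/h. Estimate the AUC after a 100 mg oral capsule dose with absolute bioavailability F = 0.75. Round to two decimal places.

AUC_0→∞ = F × Dose / CL
        = 0.75 × 100 / 24.3 = 3.08642 mg/L·h

AUC = 3.09 mg/L·h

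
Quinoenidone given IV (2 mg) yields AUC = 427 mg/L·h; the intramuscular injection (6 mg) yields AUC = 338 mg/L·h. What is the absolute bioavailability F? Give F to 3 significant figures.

F = (AUC_ev / D_ev) / (AUC_iv / D_iv)
  = (338/6) / (427/2)
  = 56.3333 / 213.5 = 0.2639

F = 0.264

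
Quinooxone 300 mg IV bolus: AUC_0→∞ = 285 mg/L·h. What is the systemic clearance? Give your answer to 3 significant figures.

CL = 1.05 L/h

CL = Dose_iv / AUC_0→∞
   = 300 / 285 = 1.05263 L/h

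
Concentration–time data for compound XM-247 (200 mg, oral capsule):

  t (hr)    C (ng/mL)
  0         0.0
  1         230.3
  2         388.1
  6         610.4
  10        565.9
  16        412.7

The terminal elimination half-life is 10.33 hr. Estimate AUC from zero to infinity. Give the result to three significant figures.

AUC = 13900 ng/mL·hr

Trapezoidal AUC_0→16:
  [0→1]: (0.0+230.3)/2 × 1 = 115.15
  [1→2]: (230.3+388.1)/2 × 1 = 309.2
  [2→6]: (388.1+610.4)/2 × 4 = 1997.0
  [6→10]: (610.4+565.9)/2 × 4 = 2352.6
  [10→16]: (565.9+412.7)/2 × 6 = 2935.8
  Sum = 7709.75 ng/mL·hr
k_e = ln2 / t½ = 0.693147 / 10.33 = 0.0671 hr^-1
Extrapolated tail: C_last / k_e = 412.7 / 0.0671 = 6150.522
AUC_0→∞ = 7709.75 + 6150.522 = 13860.272 ng/mL·hr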